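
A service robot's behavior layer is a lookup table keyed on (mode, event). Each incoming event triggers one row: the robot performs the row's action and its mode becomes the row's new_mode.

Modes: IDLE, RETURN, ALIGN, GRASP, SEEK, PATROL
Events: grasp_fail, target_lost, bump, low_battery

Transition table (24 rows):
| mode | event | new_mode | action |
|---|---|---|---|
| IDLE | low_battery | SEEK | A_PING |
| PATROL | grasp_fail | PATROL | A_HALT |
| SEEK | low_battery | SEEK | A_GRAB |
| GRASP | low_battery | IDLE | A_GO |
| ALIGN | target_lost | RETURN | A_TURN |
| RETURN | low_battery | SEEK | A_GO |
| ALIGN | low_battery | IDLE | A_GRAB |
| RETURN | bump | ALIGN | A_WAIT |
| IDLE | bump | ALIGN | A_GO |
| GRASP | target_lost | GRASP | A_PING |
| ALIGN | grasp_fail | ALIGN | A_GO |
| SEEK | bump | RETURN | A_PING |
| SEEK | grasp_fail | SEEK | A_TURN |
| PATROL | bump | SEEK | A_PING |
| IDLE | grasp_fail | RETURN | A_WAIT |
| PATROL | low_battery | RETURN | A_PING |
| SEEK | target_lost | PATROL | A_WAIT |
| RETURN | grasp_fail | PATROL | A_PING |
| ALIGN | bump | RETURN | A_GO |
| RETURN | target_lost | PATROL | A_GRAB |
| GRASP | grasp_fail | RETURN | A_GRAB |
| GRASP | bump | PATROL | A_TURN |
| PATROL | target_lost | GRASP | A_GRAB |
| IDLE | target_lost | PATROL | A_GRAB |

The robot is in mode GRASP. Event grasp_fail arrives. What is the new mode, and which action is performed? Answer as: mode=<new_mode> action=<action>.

current mode = GRASP; filter table to that mode:
  (GRASP, low_battery) → (IDLE, A_GO)
  (GRASP, target_lost) → (GRASP, A_PING)
  (GRASP, grasp_fail) → (RETURN, A_GRAB)  ← event matches
  (GRASP, bump) → (PATROL, A_TURN)
event = grasp_fail selects (RETURN, A_GRAB)

mode=RETURN action=A_GRAB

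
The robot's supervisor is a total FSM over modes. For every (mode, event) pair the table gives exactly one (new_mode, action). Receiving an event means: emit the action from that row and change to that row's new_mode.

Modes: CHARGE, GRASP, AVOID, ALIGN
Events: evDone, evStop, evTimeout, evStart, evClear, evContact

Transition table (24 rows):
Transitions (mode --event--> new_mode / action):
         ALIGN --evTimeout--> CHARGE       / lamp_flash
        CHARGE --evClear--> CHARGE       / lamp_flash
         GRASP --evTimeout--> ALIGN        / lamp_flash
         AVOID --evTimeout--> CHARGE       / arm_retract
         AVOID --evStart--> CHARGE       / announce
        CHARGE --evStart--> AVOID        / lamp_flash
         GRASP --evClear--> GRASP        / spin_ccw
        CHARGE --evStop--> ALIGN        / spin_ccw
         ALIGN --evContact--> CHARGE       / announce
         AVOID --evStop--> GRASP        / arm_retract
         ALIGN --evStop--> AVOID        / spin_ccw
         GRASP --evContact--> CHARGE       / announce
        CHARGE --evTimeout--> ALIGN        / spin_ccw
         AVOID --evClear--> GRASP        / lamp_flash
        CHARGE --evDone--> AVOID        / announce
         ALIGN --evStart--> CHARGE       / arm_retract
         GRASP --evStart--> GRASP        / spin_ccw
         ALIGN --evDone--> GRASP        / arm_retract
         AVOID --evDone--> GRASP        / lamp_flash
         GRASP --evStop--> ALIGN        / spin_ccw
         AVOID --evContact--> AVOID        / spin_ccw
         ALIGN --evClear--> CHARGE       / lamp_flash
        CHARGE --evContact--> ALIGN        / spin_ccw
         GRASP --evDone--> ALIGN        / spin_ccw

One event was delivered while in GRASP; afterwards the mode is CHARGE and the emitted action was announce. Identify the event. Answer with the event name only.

try evDone: (GRASP, evDone) → (ALIGN, spin_ccw)
try evStop: (GRASP, evStop) → (ALIGN, spin_ccw)
try evTimeout: (GRASP, evTimeout) → (ALIGN, lamp_flash)
try evStart: (GRASP, evStart) → (GRASP, spin_ccw)
try evClear: (GRASP, evClear) → (GRASP, spin_ccw)
try evContact: (GRASP, evContact) → (CHARGE, announce)  ← matches

evContact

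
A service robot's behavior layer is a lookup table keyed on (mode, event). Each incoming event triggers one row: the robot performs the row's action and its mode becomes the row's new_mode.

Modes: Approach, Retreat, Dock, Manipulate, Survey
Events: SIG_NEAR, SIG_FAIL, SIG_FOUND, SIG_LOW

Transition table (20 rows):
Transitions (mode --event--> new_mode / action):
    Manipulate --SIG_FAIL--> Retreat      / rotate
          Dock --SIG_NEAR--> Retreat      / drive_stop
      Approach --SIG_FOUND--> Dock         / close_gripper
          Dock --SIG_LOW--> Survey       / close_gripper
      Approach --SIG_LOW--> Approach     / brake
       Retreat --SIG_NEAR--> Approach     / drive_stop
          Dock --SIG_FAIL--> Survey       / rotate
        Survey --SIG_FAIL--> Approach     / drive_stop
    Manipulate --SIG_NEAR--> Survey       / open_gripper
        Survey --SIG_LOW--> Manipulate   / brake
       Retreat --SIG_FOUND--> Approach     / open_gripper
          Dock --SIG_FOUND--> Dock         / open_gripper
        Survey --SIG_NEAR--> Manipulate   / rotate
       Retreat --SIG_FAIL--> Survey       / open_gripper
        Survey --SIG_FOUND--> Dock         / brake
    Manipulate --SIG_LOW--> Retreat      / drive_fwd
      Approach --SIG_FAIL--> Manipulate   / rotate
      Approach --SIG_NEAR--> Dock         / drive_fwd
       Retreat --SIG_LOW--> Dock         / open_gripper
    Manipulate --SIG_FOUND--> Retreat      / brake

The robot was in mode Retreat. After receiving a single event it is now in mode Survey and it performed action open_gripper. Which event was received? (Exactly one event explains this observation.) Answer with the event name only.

SIG_FAIL

try SIG_NEAR: (Retreat, SIG_NEAR) → (Approach, drive_stop)
try SIG_FAIL: (Retreat, SIG_FAIL) → (Survey, open_gripper)  ← matches
try SIG_FOUND: (Retreat, SIG_FOUND) → (Approach, open_gripper)
try SIG_LOW: (Retreat, SIG_LOW) → (Dock, open_gripper)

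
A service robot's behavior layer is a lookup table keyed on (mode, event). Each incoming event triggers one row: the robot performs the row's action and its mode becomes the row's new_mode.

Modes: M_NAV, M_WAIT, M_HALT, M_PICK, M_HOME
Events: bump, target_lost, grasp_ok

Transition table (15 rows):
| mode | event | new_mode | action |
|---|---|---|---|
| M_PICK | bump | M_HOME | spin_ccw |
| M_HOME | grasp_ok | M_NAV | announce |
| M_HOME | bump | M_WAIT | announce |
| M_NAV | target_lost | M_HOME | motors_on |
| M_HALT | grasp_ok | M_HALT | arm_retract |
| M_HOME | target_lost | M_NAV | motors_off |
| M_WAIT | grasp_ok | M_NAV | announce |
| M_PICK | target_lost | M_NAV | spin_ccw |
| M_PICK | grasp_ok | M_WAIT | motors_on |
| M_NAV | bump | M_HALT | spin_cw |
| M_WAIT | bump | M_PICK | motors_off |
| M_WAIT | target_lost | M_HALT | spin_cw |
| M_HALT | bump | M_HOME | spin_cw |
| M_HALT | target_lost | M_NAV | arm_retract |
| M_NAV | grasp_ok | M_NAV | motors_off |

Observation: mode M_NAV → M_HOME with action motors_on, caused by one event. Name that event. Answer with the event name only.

try bump: (M_NAV, bump) → (M_HALT, spin_cw)
try target_lost: (M_NAV, target_lost) → (M_HOME, motors_on)  ← matches
try grasp_ok: (M_NAV, grasp_ok) → (M_NAV, motors_off)

target_lost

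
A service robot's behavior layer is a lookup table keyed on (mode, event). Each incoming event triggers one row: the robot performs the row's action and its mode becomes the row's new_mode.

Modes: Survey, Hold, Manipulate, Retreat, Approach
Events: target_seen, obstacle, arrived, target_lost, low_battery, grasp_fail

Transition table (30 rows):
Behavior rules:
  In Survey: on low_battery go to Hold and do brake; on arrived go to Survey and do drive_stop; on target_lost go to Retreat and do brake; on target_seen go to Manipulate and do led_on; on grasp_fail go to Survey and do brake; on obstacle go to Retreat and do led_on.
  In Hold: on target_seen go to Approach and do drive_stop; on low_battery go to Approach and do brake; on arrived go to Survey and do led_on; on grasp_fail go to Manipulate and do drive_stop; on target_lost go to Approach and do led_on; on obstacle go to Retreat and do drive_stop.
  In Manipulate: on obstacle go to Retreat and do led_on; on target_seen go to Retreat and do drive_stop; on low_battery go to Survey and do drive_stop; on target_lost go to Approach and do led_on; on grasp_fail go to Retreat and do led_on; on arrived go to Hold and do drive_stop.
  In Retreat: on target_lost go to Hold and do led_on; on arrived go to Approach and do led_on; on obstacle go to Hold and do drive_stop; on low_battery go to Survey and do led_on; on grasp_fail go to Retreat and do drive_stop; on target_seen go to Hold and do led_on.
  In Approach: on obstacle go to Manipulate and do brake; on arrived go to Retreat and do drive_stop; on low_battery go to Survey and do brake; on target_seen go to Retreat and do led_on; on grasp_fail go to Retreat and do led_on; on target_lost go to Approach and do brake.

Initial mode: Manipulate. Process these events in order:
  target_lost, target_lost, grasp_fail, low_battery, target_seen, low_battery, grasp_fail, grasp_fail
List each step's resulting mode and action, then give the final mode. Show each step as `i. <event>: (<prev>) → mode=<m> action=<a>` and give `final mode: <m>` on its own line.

1. target_lost: (Manipulate) → mode=Approach action=led_on
2. target_lost: (Approach) → mode=Approach action=brake
3. grasp_fail: (Approach) → mode=Retreat action=led_on
4. low_battery: (Retreat) → mode=Survey action=led_on
5. target_seen: (Survey) → mode=Manipulate action=led_on
6. low_battery: (Manipulate) → mode=Survey action=drive_stop
7. grasp_fail: (Survey) → mode=Survey action=brake
8. grasp_fail: (Survey) → mode=Survey action=brake

final mode: Survey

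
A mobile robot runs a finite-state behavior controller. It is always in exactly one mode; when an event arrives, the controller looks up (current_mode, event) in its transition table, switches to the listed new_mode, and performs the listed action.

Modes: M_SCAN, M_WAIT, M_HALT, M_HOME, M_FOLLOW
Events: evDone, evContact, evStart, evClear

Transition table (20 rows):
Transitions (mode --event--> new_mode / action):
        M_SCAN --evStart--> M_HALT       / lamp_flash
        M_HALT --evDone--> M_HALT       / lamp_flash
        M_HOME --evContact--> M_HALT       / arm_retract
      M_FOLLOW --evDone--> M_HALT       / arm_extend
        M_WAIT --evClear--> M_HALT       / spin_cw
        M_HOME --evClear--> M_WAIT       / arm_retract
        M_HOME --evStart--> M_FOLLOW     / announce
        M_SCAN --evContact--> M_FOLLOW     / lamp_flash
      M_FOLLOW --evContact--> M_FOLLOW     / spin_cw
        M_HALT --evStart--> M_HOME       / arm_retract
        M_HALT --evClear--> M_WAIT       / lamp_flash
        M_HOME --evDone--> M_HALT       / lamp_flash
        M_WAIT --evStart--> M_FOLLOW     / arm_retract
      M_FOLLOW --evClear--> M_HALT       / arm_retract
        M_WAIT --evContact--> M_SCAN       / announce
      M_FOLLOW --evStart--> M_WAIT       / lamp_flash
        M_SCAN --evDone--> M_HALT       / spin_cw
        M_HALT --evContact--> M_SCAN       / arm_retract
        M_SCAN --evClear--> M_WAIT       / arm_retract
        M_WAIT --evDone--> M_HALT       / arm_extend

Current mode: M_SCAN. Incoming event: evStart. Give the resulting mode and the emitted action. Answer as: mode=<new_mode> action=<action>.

current mode = M_SCAN; filter table to that mode:
  (M_SCAN, evStart) → (M_HALT, lamp_flash)  ← event matches
  (M_SCAN, evContact) → (M_FOLLOW, lamp_flash)
  (M_SCAN, evDone) → (M_HALT, spin_cw)
  (M_SCAN, evClear) → (M_WAIT, arm_retract)
event = evStart selects (M_HALT, lamp_flash)

mode=M_HALT action=lamp_flash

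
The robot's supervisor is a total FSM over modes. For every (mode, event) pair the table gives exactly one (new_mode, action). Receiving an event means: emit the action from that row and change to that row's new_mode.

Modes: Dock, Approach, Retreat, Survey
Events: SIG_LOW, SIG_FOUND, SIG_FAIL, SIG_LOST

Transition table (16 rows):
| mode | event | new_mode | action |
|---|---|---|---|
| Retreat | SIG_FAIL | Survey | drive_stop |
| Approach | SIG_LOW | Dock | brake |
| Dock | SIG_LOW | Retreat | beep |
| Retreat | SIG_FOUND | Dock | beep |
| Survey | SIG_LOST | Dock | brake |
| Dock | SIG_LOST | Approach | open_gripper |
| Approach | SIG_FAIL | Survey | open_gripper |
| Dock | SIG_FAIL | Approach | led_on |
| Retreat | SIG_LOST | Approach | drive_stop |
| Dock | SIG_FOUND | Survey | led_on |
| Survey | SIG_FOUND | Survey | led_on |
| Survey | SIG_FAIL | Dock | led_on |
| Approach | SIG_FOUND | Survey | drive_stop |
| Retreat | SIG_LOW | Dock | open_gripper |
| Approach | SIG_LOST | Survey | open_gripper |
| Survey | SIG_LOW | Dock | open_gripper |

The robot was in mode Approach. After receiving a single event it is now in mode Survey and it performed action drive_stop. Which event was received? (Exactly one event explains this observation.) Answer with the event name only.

try SIG_LOW: (Approach, SIG_LOW) → (Dock, brake)
try SIG_FOUND: (Approach, SIG_FOUND) → (Survey, drive_stop)  ← matches
try SIG_FAIL: (Approach, SIG_FAIL) → (Survey, open_gripper)
try SIG_LOST: (Approach, SIG_LOST) → (Survey, open_gripper)

SIG_FOUND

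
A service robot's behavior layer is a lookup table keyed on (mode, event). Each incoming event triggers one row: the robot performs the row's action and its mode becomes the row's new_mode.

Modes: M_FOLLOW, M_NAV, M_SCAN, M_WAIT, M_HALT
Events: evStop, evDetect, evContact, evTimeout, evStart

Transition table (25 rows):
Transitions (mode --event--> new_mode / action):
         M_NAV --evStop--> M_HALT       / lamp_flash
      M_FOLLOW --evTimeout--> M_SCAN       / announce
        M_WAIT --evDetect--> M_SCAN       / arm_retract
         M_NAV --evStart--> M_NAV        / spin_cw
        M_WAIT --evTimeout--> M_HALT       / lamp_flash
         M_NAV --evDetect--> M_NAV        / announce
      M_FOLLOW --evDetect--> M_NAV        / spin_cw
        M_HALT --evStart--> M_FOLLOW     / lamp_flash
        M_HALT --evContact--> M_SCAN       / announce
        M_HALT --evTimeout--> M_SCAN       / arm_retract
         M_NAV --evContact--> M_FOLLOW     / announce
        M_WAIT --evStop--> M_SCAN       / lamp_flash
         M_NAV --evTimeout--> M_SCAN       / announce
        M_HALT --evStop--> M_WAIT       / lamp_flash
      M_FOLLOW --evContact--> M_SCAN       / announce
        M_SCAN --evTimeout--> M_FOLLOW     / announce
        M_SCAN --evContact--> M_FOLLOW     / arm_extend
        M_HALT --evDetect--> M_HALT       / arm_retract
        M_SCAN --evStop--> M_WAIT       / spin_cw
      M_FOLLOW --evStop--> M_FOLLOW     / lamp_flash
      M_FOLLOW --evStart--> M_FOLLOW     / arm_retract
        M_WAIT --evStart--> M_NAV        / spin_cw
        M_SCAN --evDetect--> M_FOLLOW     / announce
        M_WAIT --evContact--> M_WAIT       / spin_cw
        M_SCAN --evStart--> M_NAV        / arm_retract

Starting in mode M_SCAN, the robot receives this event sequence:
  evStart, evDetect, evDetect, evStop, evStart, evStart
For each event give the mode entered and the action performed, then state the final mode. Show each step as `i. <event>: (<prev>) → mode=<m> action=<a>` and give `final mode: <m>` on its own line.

1. evStart: (M_SCAN) → mode=M_NAV action=arm_retract
2. evDetect: (M_NAV) → mode=M_NAV action=announce
3. evDetect: (M_NAV) → mode=M_NAV action=announce
4. evStop: (M_NAV) → mode=M_HALT action=lamp_flash
5. evStart: (M_HALT) → mode=M_FOLLOW action=lamp_flash
6. evStart: (M_FOLLOW) → mode=M_FOLLOW action=arm_retract

final mode: M_FOLLOW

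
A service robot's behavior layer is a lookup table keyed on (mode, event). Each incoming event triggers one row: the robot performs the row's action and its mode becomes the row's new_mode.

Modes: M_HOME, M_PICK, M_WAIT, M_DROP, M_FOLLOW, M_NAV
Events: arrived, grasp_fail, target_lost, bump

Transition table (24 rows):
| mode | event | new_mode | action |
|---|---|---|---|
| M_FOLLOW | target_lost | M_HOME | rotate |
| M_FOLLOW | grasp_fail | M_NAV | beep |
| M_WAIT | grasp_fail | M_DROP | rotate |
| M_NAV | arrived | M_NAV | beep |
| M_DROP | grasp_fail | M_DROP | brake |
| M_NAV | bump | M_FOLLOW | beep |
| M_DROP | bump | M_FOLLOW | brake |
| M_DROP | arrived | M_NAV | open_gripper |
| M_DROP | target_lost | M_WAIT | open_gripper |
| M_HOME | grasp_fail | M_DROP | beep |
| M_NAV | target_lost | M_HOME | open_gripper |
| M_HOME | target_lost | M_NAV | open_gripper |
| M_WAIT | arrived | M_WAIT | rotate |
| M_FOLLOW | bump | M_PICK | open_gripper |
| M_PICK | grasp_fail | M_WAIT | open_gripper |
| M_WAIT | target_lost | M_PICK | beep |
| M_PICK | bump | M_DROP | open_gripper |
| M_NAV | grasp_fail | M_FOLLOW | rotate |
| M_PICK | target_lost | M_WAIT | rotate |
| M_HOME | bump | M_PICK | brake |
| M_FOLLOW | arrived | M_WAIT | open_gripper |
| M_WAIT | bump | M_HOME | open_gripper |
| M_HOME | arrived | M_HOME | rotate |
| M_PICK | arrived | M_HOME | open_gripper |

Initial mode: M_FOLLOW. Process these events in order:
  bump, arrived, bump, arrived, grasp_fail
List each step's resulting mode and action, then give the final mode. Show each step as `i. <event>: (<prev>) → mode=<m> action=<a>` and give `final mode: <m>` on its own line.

1. bump: (M_FOLLOW) → mode=M_PICK action=open_gripper
2. arrived: (M_PICK) → mode=M_HOME action=open_gripper
3. bump: (M_HOME) → mode=M_PICK action=brake
4. arrived: (M_PICK) → mode=M_HOME action=open_gripper
5. grasp_fail: (M_HOME) → mode=M_DROP action=beep

final mode: M_DROP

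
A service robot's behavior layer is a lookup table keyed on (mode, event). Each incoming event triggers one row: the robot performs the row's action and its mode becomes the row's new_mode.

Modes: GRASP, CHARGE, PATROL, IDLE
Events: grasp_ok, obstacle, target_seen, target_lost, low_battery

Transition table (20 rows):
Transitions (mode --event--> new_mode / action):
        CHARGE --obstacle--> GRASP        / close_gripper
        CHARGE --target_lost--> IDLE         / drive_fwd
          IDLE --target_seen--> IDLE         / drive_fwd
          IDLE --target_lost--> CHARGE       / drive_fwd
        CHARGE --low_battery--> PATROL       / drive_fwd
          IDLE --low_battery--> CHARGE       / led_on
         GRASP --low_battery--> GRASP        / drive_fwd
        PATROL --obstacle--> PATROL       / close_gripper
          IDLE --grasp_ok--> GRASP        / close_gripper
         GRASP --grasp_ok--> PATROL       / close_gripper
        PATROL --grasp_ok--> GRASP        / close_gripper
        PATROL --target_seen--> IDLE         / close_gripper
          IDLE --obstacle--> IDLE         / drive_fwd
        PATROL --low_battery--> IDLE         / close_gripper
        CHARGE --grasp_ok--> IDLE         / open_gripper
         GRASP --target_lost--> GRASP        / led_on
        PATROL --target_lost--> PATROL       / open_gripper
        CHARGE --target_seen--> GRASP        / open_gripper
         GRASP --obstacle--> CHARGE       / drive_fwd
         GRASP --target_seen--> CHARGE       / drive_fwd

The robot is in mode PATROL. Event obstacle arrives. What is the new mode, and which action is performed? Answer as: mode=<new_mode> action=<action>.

current mode = PATROL; filter table to that mode:
  (PATROL, obstacle) → (PATROL, close_gripper)  ← event matches
  (PATROL, grasp_ok) → (GRASP, close_gripper)
  (PATROL, target_seen) → (IDLE, close_gripper)
  (PATROL, low_battery) → (IDLE, close_gripper)
  (PATROL, target_lost) → (PATROL, open_gripper)
event = obstacle selects (PATROL, close_gripper)

mode=PATROL action=close_gripper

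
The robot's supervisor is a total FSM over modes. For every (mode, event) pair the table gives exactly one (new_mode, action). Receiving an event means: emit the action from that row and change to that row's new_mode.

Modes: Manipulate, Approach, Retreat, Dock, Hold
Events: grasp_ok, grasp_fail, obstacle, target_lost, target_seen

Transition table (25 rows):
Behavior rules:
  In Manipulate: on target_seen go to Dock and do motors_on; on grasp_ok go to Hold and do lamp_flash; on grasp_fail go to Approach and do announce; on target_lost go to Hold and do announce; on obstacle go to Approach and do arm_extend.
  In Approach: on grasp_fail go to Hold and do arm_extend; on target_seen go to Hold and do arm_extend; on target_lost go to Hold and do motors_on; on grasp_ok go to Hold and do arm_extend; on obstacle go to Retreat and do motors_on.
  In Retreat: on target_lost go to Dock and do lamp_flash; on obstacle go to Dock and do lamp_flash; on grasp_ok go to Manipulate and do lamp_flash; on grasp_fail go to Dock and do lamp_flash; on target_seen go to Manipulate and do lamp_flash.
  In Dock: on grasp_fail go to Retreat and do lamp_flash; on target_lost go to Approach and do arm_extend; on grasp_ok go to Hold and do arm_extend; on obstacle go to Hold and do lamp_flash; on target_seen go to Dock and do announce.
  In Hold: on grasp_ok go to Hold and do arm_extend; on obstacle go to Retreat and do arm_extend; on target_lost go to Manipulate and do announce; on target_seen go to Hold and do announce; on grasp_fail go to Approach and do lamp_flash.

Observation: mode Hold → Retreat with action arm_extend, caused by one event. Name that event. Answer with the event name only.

obstacle

try grasp_ok: (Hold, grasp_ok) → (Hold, arm_extend)
try grasp_fail: (Hold, grasp_fail) → (Approach, lamp_flash)
try obstacle: (Hold, obstacle) → (Retreat, arm_extend)  ← matches
try target_lost: (Hold, target_lost) → (Manipulate, announce)
try target_seen: (Hold, target_seen) → (Hold, announce)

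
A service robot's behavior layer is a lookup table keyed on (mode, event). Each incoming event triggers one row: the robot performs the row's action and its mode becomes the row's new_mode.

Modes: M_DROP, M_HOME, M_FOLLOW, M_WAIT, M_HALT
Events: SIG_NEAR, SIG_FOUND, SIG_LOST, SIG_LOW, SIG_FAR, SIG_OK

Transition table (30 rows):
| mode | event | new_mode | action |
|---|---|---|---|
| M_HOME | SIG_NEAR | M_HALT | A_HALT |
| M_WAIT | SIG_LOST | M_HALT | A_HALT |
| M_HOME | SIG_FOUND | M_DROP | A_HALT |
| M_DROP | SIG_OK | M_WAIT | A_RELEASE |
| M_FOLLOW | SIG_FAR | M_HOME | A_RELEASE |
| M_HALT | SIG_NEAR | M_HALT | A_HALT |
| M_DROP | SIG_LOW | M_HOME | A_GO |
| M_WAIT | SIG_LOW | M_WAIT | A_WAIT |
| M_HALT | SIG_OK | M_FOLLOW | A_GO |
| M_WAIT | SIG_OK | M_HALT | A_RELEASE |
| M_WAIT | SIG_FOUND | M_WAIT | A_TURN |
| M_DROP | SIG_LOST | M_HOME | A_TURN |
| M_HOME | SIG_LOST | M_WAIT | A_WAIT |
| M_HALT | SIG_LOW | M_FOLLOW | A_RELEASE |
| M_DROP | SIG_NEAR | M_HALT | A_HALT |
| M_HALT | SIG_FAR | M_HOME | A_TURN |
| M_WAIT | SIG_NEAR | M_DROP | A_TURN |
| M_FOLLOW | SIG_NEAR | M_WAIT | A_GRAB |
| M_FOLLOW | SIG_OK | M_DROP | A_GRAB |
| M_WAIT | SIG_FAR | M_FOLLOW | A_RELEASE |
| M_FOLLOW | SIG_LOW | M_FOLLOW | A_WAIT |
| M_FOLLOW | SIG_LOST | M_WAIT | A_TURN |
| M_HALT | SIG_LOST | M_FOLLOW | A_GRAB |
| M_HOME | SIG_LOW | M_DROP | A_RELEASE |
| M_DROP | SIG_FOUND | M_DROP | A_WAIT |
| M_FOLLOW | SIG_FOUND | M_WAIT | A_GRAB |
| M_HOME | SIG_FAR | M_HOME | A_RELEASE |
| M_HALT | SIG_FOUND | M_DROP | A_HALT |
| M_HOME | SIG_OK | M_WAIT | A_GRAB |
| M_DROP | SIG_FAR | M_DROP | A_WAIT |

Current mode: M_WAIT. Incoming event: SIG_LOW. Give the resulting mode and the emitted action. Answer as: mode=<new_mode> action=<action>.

current mode = M_WAIT; filter table to that mode:
  (M_WAIT, SIG_LOST) → (M_HALT, A_HALT)
  (M_WAIT, SIG_LOW) → (M_WAIT, A_WAIT)  ← event matches
  (M_WAIT, SIG_OK) → (M_HALT, A_RELEASE)
  (M_WAIT, SIG_FOUND) → (M_WAIT, A_TURN)
  (M_WAIT, SIG_NEAR) → (M_DROP, A_TURN)
  (M_WAIT, SIG_FAR) → (M_FOLLOW, A_RELEASE)
event = SIG_LOW selects (M_WAIT, A_WAIT)

mode=M_WAIT action=A_WAIT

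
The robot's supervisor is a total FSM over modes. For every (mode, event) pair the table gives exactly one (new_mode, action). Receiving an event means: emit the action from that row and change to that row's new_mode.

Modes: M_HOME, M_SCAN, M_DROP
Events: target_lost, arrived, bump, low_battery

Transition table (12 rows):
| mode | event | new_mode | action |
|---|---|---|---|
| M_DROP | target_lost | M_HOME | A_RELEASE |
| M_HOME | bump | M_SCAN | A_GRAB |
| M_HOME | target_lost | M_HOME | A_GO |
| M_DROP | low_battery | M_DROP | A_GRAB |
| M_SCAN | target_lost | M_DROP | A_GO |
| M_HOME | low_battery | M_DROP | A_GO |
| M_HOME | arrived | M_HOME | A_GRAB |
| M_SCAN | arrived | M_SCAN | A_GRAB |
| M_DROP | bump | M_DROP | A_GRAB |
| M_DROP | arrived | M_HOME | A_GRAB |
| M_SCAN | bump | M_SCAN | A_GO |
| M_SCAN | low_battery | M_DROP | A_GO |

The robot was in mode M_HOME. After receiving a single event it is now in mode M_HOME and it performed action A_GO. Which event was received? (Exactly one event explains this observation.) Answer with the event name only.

target_lost

try target_lost: (M_HOME, target_lost) → (M_HOME, A_GO)  ← matches
try arrived: (M_HOME, arrived) → (M_HOME, A_GRAB)
try bump: (M_HOME, bump) → (M_SCAN, A_GRAB)
try low_battery: (M_HOME, low_battery) → (M_DROP, A_GO)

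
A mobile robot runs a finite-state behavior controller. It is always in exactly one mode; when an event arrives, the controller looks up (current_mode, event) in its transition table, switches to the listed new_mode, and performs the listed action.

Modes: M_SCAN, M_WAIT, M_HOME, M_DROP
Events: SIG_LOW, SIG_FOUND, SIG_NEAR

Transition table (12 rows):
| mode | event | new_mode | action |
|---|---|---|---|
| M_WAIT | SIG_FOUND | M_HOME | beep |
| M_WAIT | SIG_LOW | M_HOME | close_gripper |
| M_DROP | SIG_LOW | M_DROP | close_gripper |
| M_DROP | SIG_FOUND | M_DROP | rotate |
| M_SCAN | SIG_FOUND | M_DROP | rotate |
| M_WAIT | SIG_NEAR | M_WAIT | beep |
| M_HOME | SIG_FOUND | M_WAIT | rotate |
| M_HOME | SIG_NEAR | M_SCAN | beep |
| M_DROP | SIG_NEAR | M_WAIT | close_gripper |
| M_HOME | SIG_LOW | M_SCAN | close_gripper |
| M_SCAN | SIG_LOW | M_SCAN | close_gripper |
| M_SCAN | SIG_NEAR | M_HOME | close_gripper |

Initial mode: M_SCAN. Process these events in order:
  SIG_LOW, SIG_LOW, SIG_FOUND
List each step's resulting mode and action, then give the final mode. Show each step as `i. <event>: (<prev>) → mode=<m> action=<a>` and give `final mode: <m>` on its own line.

final mode: M_DROP

1. SIG_LOW: (M_SCAN) → mode=M_SCAN action=close_gripper
2. SIG_LOW: (M_SCAN) → mode=M_SCAN action=close_gripper
3. SIG_FOUND: (M_SCAN) → mode=M_DROP action=rotate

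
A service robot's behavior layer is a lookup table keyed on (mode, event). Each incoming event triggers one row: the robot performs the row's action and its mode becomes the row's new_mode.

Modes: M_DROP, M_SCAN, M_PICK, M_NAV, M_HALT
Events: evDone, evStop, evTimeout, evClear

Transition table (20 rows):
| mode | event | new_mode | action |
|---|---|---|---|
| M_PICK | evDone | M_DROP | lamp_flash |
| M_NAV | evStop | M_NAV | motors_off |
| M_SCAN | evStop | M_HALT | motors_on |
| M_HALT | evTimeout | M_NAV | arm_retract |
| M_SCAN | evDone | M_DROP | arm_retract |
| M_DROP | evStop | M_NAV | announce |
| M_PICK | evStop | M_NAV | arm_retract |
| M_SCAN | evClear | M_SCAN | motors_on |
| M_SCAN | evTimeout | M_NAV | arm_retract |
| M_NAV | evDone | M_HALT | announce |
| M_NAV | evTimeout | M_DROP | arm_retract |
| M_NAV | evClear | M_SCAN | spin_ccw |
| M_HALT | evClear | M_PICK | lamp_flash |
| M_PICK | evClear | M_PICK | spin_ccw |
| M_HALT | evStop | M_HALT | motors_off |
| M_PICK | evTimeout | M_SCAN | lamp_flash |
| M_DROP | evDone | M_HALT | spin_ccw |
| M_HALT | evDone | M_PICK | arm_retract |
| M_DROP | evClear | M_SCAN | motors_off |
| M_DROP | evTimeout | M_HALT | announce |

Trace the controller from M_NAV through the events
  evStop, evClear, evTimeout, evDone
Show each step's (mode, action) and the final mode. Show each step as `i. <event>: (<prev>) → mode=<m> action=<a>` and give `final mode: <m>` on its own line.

final mode: M_HALT

1. evStop: (M_NAV) → mode=M_NAV action=motors_off
2. evClear: (M_NAV) → mode=M_SCAN action=spin_ccw
3. evTimeout: (M_SCAN) → mode=M_NAV action=arm_retract
4. evDone: (M_NAV) → mode=M_HALT action=announce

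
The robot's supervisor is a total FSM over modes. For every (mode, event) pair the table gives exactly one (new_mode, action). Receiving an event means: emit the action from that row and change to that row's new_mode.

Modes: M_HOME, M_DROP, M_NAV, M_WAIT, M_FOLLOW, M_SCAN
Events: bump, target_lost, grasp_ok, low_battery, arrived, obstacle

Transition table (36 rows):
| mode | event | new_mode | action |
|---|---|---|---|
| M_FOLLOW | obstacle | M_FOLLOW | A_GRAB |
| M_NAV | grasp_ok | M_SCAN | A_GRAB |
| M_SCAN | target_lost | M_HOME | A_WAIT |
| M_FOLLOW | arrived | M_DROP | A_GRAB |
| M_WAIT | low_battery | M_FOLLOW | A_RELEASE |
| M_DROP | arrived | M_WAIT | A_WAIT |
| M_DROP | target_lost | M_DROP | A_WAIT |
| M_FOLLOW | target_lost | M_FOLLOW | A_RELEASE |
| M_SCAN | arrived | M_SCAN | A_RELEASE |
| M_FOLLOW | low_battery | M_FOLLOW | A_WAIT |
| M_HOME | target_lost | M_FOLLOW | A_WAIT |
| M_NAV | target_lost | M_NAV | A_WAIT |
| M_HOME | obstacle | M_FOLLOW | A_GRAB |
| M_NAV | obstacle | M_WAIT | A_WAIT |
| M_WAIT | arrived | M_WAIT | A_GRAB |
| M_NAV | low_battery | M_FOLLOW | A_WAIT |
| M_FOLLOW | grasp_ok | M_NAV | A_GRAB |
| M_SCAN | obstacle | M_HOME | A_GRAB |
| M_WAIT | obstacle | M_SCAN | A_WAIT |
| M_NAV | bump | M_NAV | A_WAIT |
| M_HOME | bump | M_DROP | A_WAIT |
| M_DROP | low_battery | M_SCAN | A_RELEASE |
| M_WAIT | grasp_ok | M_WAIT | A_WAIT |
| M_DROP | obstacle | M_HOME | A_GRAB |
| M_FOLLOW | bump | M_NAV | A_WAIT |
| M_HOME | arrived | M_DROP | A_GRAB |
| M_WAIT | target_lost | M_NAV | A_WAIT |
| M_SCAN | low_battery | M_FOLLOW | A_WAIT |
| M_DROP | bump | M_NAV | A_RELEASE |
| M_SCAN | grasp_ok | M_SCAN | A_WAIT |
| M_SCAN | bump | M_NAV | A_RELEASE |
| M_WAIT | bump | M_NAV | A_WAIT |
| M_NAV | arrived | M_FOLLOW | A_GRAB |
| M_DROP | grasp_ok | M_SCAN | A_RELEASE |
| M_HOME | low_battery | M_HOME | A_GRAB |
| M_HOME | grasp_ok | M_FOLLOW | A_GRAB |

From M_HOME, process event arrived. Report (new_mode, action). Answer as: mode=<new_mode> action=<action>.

current mode = M_HOME; filter table to that mode:
  (M_HOME, target_lost) → (M_FOLLOW, A_WAIT)
  (M_HOME, obstacle) → (M_FOLLOW, A_GRAB)
  (M_HOME, bump) → (M_DROP, A_WAIT)
  (M_HOME, arrived) → (M_DROP, A_GRAB)  ← event matches
  (M_HOME, low_battery) → (M_HOME, A_GRAB)
  (M_HOME, grasp_ok) → (M_FOLLOW, A_GRAB)
event = arrived selects (M_DROP, A_GRAB)

mode=M_DROP action=A_GRAB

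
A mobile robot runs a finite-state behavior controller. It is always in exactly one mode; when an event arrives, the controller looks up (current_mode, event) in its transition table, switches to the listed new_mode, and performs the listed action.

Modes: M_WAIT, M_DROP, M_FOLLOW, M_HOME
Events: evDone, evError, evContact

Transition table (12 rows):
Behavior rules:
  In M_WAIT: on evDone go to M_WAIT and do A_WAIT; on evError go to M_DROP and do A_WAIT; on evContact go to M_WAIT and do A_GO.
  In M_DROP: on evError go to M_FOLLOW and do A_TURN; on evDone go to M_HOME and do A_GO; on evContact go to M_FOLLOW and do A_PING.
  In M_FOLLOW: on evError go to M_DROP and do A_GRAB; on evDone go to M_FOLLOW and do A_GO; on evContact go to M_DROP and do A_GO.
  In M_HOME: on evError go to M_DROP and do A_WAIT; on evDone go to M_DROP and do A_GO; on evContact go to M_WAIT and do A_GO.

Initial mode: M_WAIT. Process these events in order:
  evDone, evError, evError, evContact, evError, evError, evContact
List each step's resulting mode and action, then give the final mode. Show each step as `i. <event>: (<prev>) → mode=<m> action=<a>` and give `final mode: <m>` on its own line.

final mode: M_FOLLOW

1. evDone: (M_WAIT) → mode=M_WAIT action=A_WAIT
2. evError: (M_WAIT) → mode=M_DROP action=A_WAIT
3. evError: (M_DROP) → mode=M_FOLLOW action=A_TURN
4. evContact: (M_FOLLOW) → mode=M_DROP action=A_GO
5. evError: (M_DROP) → mode=M_FOLLOW action=A_TURN
6. evError: (M_FOLLOW) → mode=M_DROP action=A_GRAB
7. evContact: (M_DROP) → mode=M_FOLLOW action=A_PING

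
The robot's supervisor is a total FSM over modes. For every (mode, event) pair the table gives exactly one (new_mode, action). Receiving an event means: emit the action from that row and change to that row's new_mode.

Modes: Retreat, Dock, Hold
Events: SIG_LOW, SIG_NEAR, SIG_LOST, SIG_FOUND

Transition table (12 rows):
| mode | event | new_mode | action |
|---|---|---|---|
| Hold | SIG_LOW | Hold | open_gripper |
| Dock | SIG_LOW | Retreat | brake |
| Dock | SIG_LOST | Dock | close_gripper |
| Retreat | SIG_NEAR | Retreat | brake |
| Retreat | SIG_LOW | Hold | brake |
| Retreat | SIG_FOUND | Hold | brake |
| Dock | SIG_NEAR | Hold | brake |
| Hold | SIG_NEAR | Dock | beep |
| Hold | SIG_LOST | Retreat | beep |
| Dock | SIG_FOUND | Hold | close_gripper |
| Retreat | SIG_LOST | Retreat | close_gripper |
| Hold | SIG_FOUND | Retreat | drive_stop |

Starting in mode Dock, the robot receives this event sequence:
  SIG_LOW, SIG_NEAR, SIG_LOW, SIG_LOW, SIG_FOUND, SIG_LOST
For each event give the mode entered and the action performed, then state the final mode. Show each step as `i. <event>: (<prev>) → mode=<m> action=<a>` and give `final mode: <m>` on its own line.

1. SIG_LOW: (Dock) → mode=Retreat action=brake
2. SIG_NEAR: (Retreat) → mode=Retreat action=brake
3. SIG_LOW: (Retreat) → mode=Hold action=brake
4. SIG_LOW: (Hold) → mode=Hold action=open_gripper
5. SIG_FOUND: (Hold) → mode=Retreat action=drive_stop
6. SIG_LOST: (Retreat) → mode=Retreat action=close_gripper

final mode: Retreat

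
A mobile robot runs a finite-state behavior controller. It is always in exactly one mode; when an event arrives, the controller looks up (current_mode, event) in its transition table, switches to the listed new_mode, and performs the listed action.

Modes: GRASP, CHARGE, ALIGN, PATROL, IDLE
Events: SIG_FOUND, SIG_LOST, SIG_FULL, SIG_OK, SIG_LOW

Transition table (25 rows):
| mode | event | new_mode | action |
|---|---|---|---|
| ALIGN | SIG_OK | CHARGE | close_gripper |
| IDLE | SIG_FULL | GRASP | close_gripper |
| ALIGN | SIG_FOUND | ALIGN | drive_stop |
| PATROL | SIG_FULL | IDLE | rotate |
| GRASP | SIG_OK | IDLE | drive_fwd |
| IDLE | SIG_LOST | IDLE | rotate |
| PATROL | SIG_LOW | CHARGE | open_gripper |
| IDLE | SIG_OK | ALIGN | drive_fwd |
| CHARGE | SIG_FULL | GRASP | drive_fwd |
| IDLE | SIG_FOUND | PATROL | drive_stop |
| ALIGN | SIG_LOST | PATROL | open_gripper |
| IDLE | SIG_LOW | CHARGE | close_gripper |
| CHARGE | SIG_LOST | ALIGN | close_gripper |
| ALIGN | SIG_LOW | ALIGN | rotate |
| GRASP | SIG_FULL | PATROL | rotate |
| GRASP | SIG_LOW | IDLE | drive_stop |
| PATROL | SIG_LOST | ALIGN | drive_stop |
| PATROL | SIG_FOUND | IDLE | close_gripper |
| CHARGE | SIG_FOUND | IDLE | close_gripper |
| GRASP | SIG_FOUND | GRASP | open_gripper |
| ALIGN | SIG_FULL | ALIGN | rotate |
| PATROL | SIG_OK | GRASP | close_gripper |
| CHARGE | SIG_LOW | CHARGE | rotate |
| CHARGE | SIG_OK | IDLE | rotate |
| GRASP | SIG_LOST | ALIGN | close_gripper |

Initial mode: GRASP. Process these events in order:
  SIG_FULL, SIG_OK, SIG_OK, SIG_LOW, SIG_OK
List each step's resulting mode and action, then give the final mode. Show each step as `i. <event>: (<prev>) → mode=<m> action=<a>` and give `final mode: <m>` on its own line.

final mode: IDLE

1. SIG_FULL: (GRASP) → mode=PATROL action=rotate
2. SIG_OK: (PATROL) → mode=GRASP action=close_gripper
3. SIG_OK: (GRASP) → mode=IDLE action=drive_fwd
4. SIG_LOW: (IDLE) → mode=CHARGE action=close_gripper
5. SIG_OK: (CHARGE) → mode=IDLE action=rotate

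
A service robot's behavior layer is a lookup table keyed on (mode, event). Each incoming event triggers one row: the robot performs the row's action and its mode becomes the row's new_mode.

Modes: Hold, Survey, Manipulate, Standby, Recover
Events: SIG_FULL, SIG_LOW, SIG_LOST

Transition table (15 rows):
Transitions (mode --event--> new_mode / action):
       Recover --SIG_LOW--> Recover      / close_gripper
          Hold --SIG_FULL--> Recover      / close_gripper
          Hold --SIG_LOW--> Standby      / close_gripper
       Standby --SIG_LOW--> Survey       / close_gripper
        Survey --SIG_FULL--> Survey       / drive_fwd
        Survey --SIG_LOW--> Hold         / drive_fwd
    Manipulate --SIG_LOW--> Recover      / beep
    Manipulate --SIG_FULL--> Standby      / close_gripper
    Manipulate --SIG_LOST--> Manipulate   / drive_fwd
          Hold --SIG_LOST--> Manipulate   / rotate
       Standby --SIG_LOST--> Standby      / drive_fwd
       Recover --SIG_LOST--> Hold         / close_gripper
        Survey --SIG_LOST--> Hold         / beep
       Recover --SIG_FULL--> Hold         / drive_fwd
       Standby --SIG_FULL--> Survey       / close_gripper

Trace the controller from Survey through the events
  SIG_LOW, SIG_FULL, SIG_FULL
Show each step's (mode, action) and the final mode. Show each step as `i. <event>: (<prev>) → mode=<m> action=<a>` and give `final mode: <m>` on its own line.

1. SIG_LOW: (Survey) → mode=Hold action=drive_fwd
2. SIG_FULL: (Hold) → mode=Recover action=close_gripper
3. SIG_FULL: (Recover) → mode=Hold action=drive_fwd

final mode: Hold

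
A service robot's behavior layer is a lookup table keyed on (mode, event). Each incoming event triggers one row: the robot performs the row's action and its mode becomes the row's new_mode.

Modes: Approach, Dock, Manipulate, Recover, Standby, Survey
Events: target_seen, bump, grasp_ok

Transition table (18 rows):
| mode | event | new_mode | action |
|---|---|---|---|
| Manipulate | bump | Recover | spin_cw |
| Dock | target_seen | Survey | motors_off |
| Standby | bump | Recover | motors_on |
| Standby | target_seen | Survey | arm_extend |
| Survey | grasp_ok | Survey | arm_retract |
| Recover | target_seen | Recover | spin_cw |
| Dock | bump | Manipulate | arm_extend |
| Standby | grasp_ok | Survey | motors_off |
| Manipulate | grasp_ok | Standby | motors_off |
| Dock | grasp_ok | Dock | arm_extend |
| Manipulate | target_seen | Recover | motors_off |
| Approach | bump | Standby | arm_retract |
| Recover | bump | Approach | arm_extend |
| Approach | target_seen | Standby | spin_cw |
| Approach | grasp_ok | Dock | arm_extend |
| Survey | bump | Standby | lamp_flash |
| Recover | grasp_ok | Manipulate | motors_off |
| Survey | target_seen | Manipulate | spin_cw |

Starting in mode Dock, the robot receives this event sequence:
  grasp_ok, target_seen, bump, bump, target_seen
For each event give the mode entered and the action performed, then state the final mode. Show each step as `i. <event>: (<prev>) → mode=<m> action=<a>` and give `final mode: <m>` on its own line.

1. grasp_ok: (Dock) → mode=Dock action=arm_extend
2. target_seen: (Dock) → mode=Survey action=motors_off
3. bump: (Survey) → mode=Standby action=lamp_flash
4. bump: (Standby) → mode=Recover action=motors_on
5. target_seen: (Recover) → mode=Recover action=spin_cw

final mode: Recover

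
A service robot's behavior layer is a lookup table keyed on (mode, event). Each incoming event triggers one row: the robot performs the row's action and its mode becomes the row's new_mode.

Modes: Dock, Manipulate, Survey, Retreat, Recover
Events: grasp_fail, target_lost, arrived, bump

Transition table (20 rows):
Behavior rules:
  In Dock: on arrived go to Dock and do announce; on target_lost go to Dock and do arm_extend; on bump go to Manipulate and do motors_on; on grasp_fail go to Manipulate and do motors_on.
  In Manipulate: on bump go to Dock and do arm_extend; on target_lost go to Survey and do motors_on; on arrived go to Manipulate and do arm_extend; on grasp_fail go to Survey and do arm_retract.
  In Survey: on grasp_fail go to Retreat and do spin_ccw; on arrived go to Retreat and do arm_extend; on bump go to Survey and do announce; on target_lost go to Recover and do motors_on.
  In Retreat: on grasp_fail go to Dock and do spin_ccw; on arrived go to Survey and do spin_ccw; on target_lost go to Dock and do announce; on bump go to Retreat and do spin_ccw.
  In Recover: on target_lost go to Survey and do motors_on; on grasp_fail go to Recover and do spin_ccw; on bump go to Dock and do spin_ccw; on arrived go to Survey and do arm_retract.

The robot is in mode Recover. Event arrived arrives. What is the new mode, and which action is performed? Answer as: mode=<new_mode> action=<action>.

current mode = Recover; filter table to that mode:
  (Recover, target_lost) → (Survey, motors_on)
  (Recover, grasp_fail) → (Recover, spin_ccw)
  (Recover, bump) → (Dock, spin_ccw)
  (Recover, arrived) → (Survey, arm_retract)  ← event matches
event = arrived selects (Survey, arm_retract)

mode=Survey action=arm_retract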